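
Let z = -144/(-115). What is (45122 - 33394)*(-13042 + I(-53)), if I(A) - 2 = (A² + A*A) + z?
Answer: -10008511008/115 ≈ -8.7031e+7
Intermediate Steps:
z = 144/115 (z = -144*(-1/115) = 144/115 ≈ 1.2522)
I(A) = 374/115 + 2*A² (I(A) = 2 + ((A² + A*A) + 144/115) = 2 + ((A² + A²) + 144/115) = 2 + (2*A² + 144/115) = 2 + (144/115 + 2*A²) = 374/115 + 2*A²)
(45122 - 33394)*(-13042 + I(-53)) = (45122 - 33394)*(-13042 + (374/115 + 2*(-53)²)) = 11728*(-13042 + (374/115 + 2*2809)) = 11728*(-13042 + (374/115 + 5618)) = 11728*(-13042 + 646444/115) = 11728*(-853386/115) = -10008511008/115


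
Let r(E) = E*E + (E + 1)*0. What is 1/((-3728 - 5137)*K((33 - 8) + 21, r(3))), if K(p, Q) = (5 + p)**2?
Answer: -1/23057865 ≈ -4.3369e-8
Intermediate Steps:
r(E) = E**2 (r(E) = E**2 + (1 + E)*0 = E**2 + 0 = E**2)
1/((-3728 - 5137)*K((33 - 8) + 21, r(3))) = 1/((-3728 - 5137)*((5 + ((33 - 8) + 21))**2)) = 1/((-8865)*((5 + (25 + 21))**2)) = -1/(8865*(5 + 46)**2) = -1/(8865*(51**2)) = -1/8865/2601 = -1/8865*1/2601 = -1/23057865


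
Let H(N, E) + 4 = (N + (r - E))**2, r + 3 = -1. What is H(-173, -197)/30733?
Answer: 396/30733 ≈ 0.012885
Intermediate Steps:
r = -4 (r = -3 - 1 = -4)
H(N, E) = -4 + (-4 + N - E)**2 (H(N, E) = -4 + (N + (-4 - E))**2 = -4 + (-4 + N - E)**2)
H(-173, -197)/30733 = (-4 + (4 - 197 - 1*(-173))**2)/30733 = (-4 + (4 - 197 + 173)**2)*(1/30733) = (-4 + (-20)**2)*(1/30733) = (-4 + 400)*(1/30733) = 396*(1/30733) = 396/30733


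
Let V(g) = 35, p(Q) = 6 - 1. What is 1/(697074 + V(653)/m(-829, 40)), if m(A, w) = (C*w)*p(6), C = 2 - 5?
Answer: 120/83648873 ≈ 1.4346e-6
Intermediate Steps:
C = -3
p(Q) = 5
m(A, w) = -15*w (m(A, w) = -3*w*5 = -15*w)
1/(697074 + V(653)/m(-829, 40)) = 1/(697074 + 35/((-15*40))) = 1/(697074 + 35/(-600)) = 1/(697074 + 35*(-1/600)) = 1/(697074 - 7/120) = 1/(83648873/120) = 120/83648873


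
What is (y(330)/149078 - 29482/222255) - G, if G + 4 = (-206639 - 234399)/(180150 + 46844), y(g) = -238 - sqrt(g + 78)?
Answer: 10921913670601544/1880266828011165 - sqrt(102)/74539 ≈ 5.8086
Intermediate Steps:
y(g) = -238 - sqrt(78 + g)
G = -674507/113497 (G = -4 + (-206639 - 234399)/(180150 + 46844) = -4 - 441038/226994 = -4 - 441038*1/226994 = -4 - 220519/113497 = -674507/113497 ≈ -5.9429)
(y(330)/149078 - 29482/222255) - G = ((-238 - sqrt(78 + 330))/149078 - 29482/222255) - 1*(-674507/113497) = ((-238 - sqrt(408))*(1/149078) - 29482*1/222255) + 674507/113497 = ((-238 - 2*sqrt(102))*(1/149078) - 29482/222255) + 674507/113497 = ((-119/74539 - sqrt(102)/74539) - 29482/222255) + 674507/113497 = (-2224007143/16566665445 - sqrt(102)/74539) + 674507/113497 = 10921913670601544/1880266828011165 - sqrt(102)/74539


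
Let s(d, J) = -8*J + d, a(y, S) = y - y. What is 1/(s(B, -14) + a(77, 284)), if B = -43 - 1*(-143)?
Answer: 1/212 ≈ 0.0047170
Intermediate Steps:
a(y, S) = 0
B = 100 (B = -43 + 143 = 100)
s(d, J) = d - 8*J
1/(s(B, -14) + a(77, 284)) = 1/((100 - 8*(-14)) + 0) = 1/((100 + 112) + 0) = 1/(212 + 0) = 1/212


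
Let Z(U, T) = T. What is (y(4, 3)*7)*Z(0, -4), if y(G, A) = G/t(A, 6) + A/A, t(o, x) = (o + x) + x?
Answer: -532/15 ≈ -35.467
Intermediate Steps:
t(o, x) = o + 2*x
y(G, A) = 1 + G/(12 + A) (y(G, A) = G/(A + 2*6) + A/A = G/(A + 12) + 1 = G/(12 + A) + 1 = 1 + G/(12 + A))
(y(4, 3)*7)*Z(0, -4) = (((12 + 3 + 4)/(12 + 3))*7)*(-4) = ((19/15)*7)*(-4) = (133/15)*(-4) = -532/15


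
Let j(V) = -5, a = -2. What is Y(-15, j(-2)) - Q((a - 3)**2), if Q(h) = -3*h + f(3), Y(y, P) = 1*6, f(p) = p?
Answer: 78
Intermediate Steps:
Y(y, P) = 6
Q(h) = 3 - 3*h (Q(h) = -3*h + 3 = 3 - 3*h)
Y(-15, j(-2)) - Q((a - 3)**2) = 6 - (3 - 3*(-2 - 3)**2) = 6 - (3 - 3*(-5)**2) = 6 - (3 - 3*25) = 6 - (3 - 75) = 6 - 1*(-72) = 6 + 72 = 78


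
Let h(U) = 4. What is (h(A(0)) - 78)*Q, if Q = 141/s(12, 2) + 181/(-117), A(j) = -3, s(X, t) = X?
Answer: -176675/234 ≈ -755.02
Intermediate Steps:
Q = 4775/468 (Q = 141/12 + 181/(-117) = 141*(1/12) + 181*(-1/117) = 47/4 - 181/117 = 4775/468 ≈ 10.203)
(h(A(0)) - 78)*Q = (4 - 78)*(4775/468) = -74*4775/468 = -176675/234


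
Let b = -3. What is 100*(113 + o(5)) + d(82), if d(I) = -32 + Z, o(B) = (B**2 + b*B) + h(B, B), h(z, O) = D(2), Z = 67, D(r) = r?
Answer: 12535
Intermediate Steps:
h(z, O) = 2
o(B) = 2 + B**2 - 3*B (o(B) = (B**2 - 3*B) + 2 = 2 + B**2 - 3*B)
d(I) = 35 (d(I) = -32 + 67 = 35)
100*(113 + o(5)) + d(82) = 100*(113 + (2 + 5**2 - 3*5)) + 35 = 100*(113 + (2 + 25 - 15)) + 35 = 100*(113 + 12) + 35 = 100*125 + 35 = 12500 + 35 = 12535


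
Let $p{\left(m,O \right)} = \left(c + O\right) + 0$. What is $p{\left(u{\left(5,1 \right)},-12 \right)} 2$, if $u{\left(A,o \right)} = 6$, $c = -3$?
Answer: $-30$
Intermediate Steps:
$p{\left(m,O \right)} = -3 + O$ ($p{\left(m,O \right)} = \left(-3 + O\right) + 0 = -3 + O$)
$p{\left(u{\left(5,1 \right)},-12 \right)} 2 = \left(-3 - 12\right) 2 = \left(-15\right) 2 = -30$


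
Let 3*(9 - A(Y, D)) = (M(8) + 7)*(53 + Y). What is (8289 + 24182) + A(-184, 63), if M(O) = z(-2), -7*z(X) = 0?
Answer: 98357/3 ≈ 32786.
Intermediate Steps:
z(X) = 0 (z(X) = -⅐*0 = 0)
M(O) = 0
A(Y, D) = -344/3 - 7*Y/3 (A(Y, D) = 9 - (0 + 7)*(53 + Y)/3 = 9 - 7*(53 + Y)/3 = 9 - (371 + 7*Y)/3 = 9 + (-371/3 - 7*Y/3) = -344/3 - 7*Y/3)
(8289 + 24182) + A(-184, 63) = (8289 + 24182) + (-344/3 - 7/3*(-184)) = 32471 + (-344/3 + 1288/3) = 32471 + 944/3 = 98357/3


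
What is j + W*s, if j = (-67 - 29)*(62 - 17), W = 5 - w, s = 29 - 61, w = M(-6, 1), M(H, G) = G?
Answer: -4448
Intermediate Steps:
w = 1
s = -32
W = 4 (W = 5 - 1*1 = 5 - 1 = 4)
j = -4320 (j = -96*45 = -4320)
j + W*s = -4320 + 4*(-32) = -4320 - 128 = -4448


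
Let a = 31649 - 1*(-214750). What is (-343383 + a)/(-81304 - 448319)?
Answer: 10776/58847 ≈ 0.18312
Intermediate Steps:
a = 246399 (a = 31649 + 214750 = 246399)
(-343383 + a)/(-81304 - 448319) = (-343383 + 246399)/(-81304 - 448319) = -96984/(-529623) = -96984*(-1/529623) = 10776/58847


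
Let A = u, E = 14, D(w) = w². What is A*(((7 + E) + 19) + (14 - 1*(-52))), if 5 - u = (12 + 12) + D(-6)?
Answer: -5830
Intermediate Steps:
u = -55 (u = 5 - ((12 + 12) + (-6)²) = 5 - (24 + 36) = 5 - 1*60 = 5 - 60 = -55)
A = -55
A*(((7 + E) + 19) + (14 - 1*(-52))) = -55*(((7 + 14) + 19) + (14 - 1*(-52))) = -55*((21 + 19) + (14 + 52)) = -55*(40 + 66) = -55*106 = -5830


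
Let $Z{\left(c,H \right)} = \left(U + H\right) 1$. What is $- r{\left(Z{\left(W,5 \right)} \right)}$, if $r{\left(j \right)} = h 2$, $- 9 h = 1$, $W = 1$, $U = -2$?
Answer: $\frac{2}{9} \approx 0.22222$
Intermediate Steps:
$Z{\left(c,H \right)} = -2 + H$ ($Z{\left(c,H \right)} = \left(-2 + H\right) 1 = -2 + H$)
$h = - \frac{1}{9}$ ($h = \left(- \frac{1}{9}\right) 1 = - \frac{1}{9} \approx -0.11111$)
$r{\left(j \right)} = - \frac{2}{9}$ ($r{\left(j \right)} = \left(- \frac{1}{9}\right) 2 = - \frac{2}{9}$)
$- r{\left(Z{\left(W,5 \right)} \right)} = \left(-1\right) \left(- \frac{2}{9}\right) = \frac{2}{9}$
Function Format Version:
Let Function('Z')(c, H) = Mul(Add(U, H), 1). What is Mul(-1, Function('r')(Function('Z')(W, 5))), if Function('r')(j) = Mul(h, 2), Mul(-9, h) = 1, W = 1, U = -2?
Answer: Rational(2, 9) ≈ 0.22222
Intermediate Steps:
Function('Z')(c, H) = Add(-2, H) (Function('Z')(c, H) = Mul(Add(-2, H), 1) = Add(-2, H))
h = Rational(-1, 9) (h = Mul(Rational(-1, 9), 1) = Rational(-1, 9) ≈ -0.11111)
Function('r')(j) = Rational(-2, 9) (Function('r')(j) = Mul(Rational(-1, 9), 2) = Rational(-2, 9))
Mul(-1, Function('r')(Function('Z')(W, 5))) = Mul(-1, Rational(-2, 9)) = Rational(2, 9)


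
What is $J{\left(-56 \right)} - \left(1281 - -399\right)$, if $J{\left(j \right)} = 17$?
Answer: $-1663$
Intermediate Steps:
$J{\left(-56 \right)} - \left(1281 - -399\right) = 17 - \left(1281 - -399\right) = 17 - \left(1281 + 399\right) = 17 - 1680 = -1663$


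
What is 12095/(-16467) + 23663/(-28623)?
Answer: -81761534/52370549 ≈ -1.5612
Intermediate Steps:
12095/(-16467) + 23663/(-28623) = 12095*(-1/16467) + 23663*(-1/28623) = -12095/16467 - 23663/28623 = -81761534/52370549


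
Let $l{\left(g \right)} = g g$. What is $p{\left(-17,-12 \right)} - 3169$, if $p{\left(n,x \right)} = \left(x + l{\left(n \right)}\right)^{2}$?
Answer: $73560$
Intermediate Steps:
$l{\left(g \right)} = g^{2}$
$p{\left(n,x \right)} = \left(x + n^{2}\right)^{2}$
$p{\left(-17,-12 \right)} - 3169 = \left(-12 + \left(-17\right)^{2}\right)^{2} - 3169 = \left(-12 + 289\right)^{2} - 3169 = 277^{2} - 3169 = 76729 - 3169 = 73560$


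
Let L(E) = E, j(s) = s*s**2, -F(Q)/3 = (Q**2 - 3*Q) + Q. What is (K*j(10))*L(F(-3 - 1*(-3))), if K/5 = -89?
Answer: 0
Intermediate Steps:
K = -445 (K = 5*(-89) = -445)
F(Q) = -3*Q**2 + 6*Q (F(Q) = -3*((Q**2 - 3*Q) + Q) = -3*(Q**2 - 2*Q) = -3*Q**2 + 6*Q)
j(s) = s**3
(K*j(10))*L(F(-3 - 1*(-3))) = (-445*10**3)*(3*(-3 - 1*(-3))*(2 - (-3 - 1*(-3)))) = (-445*1000)*(3*(-3 + 3)*(2 - (-3 + 3))) = -1335000*0*(2 - 1*0) = -1335000*0*(2 + 0) = -1335000*0*2 = -445000*0 = 0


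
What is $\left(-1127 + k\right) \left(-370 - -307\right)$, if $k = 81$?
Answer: $65898$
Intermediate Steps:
$\left(-1127 + k\right) \left(-370 - -307\right) = \left(-1127 + 81\right) \left(-370 - -307\right) = - 1046 \left(-370 + 307\right) = \left(-1046\right) \left(-63\right) = 65898$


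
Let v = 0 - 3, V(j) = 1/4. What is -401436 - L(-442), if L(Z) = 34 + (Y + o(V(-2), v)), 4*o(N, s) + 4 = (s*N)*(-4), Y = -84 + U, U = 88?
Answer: -1605895/4 ≈ -4.0147e+5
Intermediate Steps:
V(j) = ¼
Y = 4 (Y = -84 + 88 = 4)
v = -3
o(N, s) = -1 - N*s (o(N, s) = -1 + ((s*N)*(-4))/4 = -1 + ((N*s)*(-4))/4 = -1 + (-4*N*s)/4 = -1 - N*s)
L(Z) = 151/4 (L(Z) = 34 + (4 + (-1 - 1*¼*(-3))) = 34 + (4 + (-1 + ¾)) = 34 + (4 - ¼) = 34 + 15/4 = 151/4)
-401436 - L(-442) = -401436 - 1*151/4 = -401436 - 151/4 = -1605895/4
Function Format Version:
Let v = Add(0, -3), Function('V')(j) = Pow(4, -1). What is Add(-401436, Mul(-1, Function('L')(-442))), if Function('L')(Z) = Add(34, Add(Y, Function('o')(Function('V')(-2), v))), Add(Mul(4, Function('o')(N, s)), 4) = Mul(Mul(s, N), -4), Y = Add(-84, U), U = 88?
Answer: Rational(-1605895, 4) ≈ -4.0147e+5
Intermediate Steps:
Function('V')(j) = Rational(1, 4)
Y = 4 (Y = Add(-84, 88) = 4)
v = -3
Function('o')(N, s) = Add(-1, Mul(-1, N, s)) (Function('o')(N, s) = Add(-1, Mul(Rational(1, 4), Mul(Mul(s, N), -4))) = Add(-1, Mul(Rational(1, 4), Mul(Mul(N, s), -4))) = Add(-1, Mul(Rational(1, 4), Mul(-4, N, s))) = Add(-1, Mul(-1, N, s)))
Function('L')(Z) = Rational(151, 4) (Function('L')(Z) = Add(34, Add(4, Add(-1, Mul(-1, Rational(1, 4), -3)))) = Add(34, Add(4, Add(-1, Rational(3, 4)))) = Add(34, Add(4, Rational(-1, 4))) = Add(34, Rational(15, 4)) = Rational(151, 4))
Add(-401436, Mul(-1, Function('L')(-442))) = Add(-401436, Mul(-1, Rational(151, 4))) = Add(-401436, Rational(-151, 4)) = Rational(-1605895, 4)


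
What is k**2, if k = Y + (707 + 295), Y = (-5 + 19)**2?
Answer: 1435204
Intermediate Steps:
Y = 196 (Y = 14**2 = 196)
k = 1198 (k = 196 + (707 + 295) = 196 + 1002 = 1198)
k**2 = 1198**2 = 1435204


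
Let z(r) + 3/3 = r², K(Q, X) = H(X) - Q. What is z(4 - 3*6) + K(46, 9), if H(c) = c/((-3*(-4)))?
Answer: 599/4 ≈ 149.75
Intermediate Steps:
H(c) = c/12
K(Q, X) = -Q + X/12 (K(Q, X) = X/12 - Q = -Q + X/12)
z(r) = -1 + r²
z(4 - 3*6) + K(46, 9) = (-1 + (4 - 3*6)²) + (-1*46 + (1/12)*9) = (-1 + (4 - 18)²) + (-46 + ¾) = (-1 + (-14)²) - 181/4 = (-1 + 196) - 181/4 = 195 - 181/4 = 599/4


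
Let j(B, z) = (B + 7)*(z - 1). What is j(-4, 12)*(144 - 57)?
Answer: 2871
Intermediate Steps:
j(B, z) = (-1 + z)*(7 + B) (j(B, z) = (7 + B)*(-1 + z) = (-1 + z)*(7 + B))
j(-4, 12)*(144 - 57) = (-7 - 1*(-4) + 7*12 - 4*12)*(144 - 57) = (-7 + 4 + 84 - 48)*87 = 33*87 = 2871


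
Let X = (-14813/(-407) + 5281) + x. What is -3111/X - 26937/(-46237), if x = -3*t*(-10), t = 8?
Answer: 2383496871/104581620820 ≈ 0.022791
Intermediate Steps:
x = 240 (x = -3*8*(-10) = -24*(-10) = 240)
X = 2261860/407 (X = (-14813/(-407) + 5281) + 240 = (-14813*(-1/407) + 5281) + 240 = (14813/407 + 5281) + 240 = 2164180/407 + 240 = 2261860/407 ≈ 5557.4)
-3111/X - 26937/(-46237) = -3111/2261860/407 - 26937/(-46237) = -3111*407/2261860 - 26937*(-1/46237) = -1266177/2261860 + 26937/46237 = 2383496871/104581620820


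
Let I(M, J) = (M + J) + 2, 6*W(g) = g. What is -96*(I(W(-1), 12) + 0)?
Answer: -1328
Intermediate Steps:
W(g) = g/6
I(M, J) = 2 + J + M (I(M, J) = (J + M) + 2 = 2 + J + M)
-96*(I(W(-1), 12) + 0) = -96*((2 + 12 + (⅙)*(-1)) + 0) = -96*((2 + 12 - ⅙) + 0) = -96*(83/6 + 0) = -96*83/6 = -1328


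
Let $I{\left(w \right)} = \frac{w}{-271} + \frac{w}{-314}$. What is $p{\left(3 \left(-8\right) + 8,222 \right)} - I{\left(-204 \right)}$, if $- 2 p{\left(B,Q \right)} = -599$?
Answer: $\frac{25366313}{85094} \approx 298.1$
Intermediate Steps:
$I{\left(w \right)} = - \frac{585 w}{85094}$ ($I{\left(w \right)} = w \left(- \frac{1}{271}\right) + w \left(- \frac{1}{314}\right) = - \frac{w}{271} - \frac{w}{314} = - \frac{585 w}{85094}$)
$p{\left(B,Q \right)} = \frac{599}{2}$ ($p{\left(B,Q \right)} = \left(- \frac{1}{2}\right) \left(-599\right) = \frac{599}{2}$)
$p{\left(3 \left(-8\right) + 8,222 \right)} - I{\left(-204 \right)} = \frac{599}{2} - \left(- \frac{585}{85094}\right) \left(-204\right) = \frac{599}{2} - \frac{59670}{42547} = \frac{25366313}{85094}$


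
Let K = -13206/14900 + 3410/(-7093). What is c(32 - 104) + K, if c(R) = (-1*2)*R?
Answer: 7537130821/52842850 ≈ 142.63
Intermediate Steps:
K = -72239579/52842850 (K = -13206*1/14900 + 3410*(-1/7093) = -6603/7450 - 3410/7093 = -72239579/52842850 ≈ -1.3671)
c(R) = -2*R
c(32 - 104) + K = -2*(32 - 104) - 72239579/52842850 = -2*(-72) - 72239579/52842850 = 144 - 72239579/52842850 = 7537130821/52842850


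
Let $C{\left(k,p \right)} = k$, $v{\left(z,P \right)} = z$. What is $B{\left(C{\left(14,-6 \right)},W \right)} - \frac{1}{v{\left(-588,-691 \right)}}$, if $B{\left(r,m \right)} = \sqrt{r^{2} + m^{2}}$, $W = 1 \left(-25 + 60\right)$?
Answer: $\frac{1}{588} + 7 \sqrt{29} \approx 37.698$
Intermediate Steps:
$W = 35$ ($W = 1 \cdot 35 = 35$)
$B{\left(r,m \right)} = \sqrt{m^{2} + r^{2}}$
$B{\left(C{\left(14,-6 \right)},W \right)} - \frac{1}{v{\left(-588,-691 \right)}} = \sqrt{35^{2} + 14^{2}} - \frac{1}{-588} = \sqrt{1225 + 196} - - \frac{1}{588} = \sqrt{1421} + \frac{1}{588} = 7 \sqrt{29} + \frac{1}{588} = \frac{1}{588} + 7 \sqrt{29}$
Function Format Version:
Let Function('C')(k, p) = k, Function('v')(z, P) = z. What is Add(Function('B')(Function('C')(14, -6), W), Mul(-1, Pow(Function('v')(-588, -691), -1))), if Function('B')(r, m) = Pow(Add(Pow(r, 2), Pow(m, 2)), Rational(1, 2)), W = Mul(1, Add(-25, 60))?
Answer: Add(Rational(1, 588), Mul(7, Pow(29, Rational(1, 2)))) ≈ 37.698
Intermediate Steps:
W = 35 (W = Mul(1, 35) = 35)
Function('B')(r, m) = Pow(Add(Pow(m, 2), Pow(r, 2)), Rational(1, 2))
Add(Function('B')(Function('C')(14, -6), W), Mul(-1, Pow(Function('v')(-588, -691), -1))) = Add(Pow(Add(Pow(35, 2), Pow(14, 2)), Rational(1, 2)), Mul(-1, Pow(-588, -1))) = Add(Pow(Add(1225, 196), Rational(1, 2)), Mul(-1, Rational(-1, 588))) = Add(Pow(1421, Rational(1, 2)), Rational(1, 588)) = Add(Mul(7, Pow(29, Rational(1, 2))), Rational(1, 588)) = Add(Rational(1, 588), Mul(7, Pow(29, Rational(1, 2))))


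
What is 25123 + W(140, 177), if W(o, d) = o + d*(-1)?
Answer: 25086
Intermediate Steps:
W(o, d) = o - d
25123 + W(140, 177) = 25123 + (140 - 1*177) = 25123 + (140 - 177) = 25123 - 37 = 25086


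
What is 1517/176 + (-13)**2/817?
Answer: 1269133/143792 ≈ 8.8262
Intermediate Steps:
1517/176 + (-13)**2/817 = 1517*(1/176) + 169*(1/817) = 1517/176 + 169/817 = 1269133/143792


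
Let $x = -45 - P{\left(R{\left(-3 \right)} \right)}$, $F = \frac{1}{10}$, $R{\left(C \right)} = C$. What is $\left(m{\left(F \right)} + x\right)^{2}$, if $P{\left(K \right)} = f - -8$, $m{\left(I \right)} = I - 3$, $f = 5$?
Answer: $\frac{370881}{100} \approx 3708.8$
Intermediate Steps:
$F = \frac{1}{10} \approx 0.1$
$m{\left(I \right)} = -3 + I$
$P{\left(K \right)} = 13$ ($P{\left(K \right)} = 5 - -8 = 5 + 8 = 13$)
$x = -58$ ($x = -45 - 13 = -58$)
$\left(m{\left(F \right)} + x\right)^{2} = \left(\left(-3 + \frac{1}{10}\right) - 58\right)^{2} = \left(- \frac{29}{10} - 58\right)^{2} = \left(- \frac{609}{10}\right)^{2} = \frac{370881}{100}$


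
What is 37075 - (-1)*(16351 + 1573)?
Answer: 54999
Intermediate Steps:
37075 - (-1)*(16351 + 1573) = 37075 - (-1)*17924 = 37075 - 1*(-17924) = 37075 + 17924 = 54999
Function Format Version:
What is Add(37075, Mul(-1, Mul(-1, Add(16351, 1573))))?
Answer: 54999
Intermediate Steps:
Add(37075, Mul(-1, Mul(-1, Add(16351, 1573)))) = Add(37075, Mul(-1, Mul(-1, 17924))) = Add(37075, Mul(-1, -17924)) = Add(37075, 17924) = 54999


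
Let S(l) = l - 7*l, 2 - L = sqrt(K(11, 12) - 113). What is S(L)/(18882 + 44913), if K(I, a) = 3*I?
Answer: -4/21265 + 8*I*sqrt(5)/21265 ≈ -0.0001881 + 0.00084122*I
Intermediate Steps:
L = 2 - 4*I*sqrt(5) (L = 2 - sqrt(3*11 - 113) = 2 - sqrt(33 - 113) = 2 - sqrt(-80) = 2 - 4*I*sqrt(5) ≈ 2.0 - 8.9443*I)
S(l) = -6*l
S(L)/(18882 + 44913) = (-6*(2 - 4*I*sqrt(5)))/(18882 + 44913) = (-12 + 24*I*sqrt(5))/63795 = (-12 + 24*I*sqrt(5))*(1/63795) = -4/21265 + 8*I*sqrt(5)/21265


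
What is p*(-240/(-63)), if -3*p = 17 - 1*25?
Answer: 640/63 ≈ 10.159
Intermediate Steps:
p = 8/3 (p = -(17 - 1*25)/3 = -(17 - 25)/3 = -⅓*(-8) = 8/3 ≈ 2.6667)
p*(-240/(-63)) = 8*(-240/(-63))/3 = 8*(-240*(-1/63))/3 = (8/3)*(80/21) = 640/63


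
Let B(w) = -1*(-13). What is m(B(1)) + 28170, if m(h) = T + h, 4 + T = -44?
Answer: 28135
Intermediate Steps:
T = -48 (T = -4 - 44 = -48)
B(w) = 13
m(h) = -48 + h
m(B(1)) + 28170 = (-48 + 13) + 28170 = -35 + 28170 = 28135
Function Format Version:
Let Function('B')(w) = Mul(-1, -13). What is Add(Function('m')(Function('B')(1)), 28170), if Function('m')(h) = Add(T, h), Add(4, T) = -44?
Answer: 28135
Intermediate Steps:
T = -48 (T = Add(-4, -44) = -48)
Function('B')(w) = 13
Function('m')(h) = Add(-48, h)
Add(Function('m')(Function('B')(1)), 28170) = Add(Add(-48, 13), 28170) = Add(-35, 28170) = 28135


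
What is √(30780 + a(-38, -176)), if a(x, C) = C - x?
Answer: √30642 ≈ 175.05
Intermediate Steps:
√(30780 + a(-38, -176)) = √(30780 + (-176 - 1*(-38))) = √(30780 + (-176 + 38)) = √(30780 - 138) = √30642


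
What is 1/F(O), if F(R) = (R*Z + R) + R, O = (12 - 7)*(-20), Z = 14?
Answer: -1/1600 ≈ -0.00062500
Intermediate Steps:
O = -100 (O = 5*(-20) = -100)
F(R) = 16*R (F(R) = (R*14 + R) + R = (14*R + R) + R = 15*R + R = 16*R)
1/F(O) = 1/(16*(-100)) = 1/(-1600) = -1/1600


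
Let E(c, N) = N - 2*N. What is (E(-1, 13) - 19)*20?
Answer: -640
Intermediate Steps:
E(c, N) = -N
(E(-1, 13) - 19)*20 = (-1*13 - 19)*20 = (-13 - 19)*20 = -32*20 = -640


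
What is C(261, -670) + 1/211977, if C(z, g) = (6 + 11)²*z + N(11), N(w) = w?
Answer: 15991544881/211977 ≈ 75440.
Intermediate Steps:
C(z, g) = 11 + 289*z (C(z, g) = (6 + 11)²*z + 11 = 17²*z + 11 = 289*z + 11 = 11 + 289*z)
C(261, -670) + 1/211977 = (11 + 289*261) + 1/211977 = (11 + 75429) + 1/211977 = 75440 + 1/211977 = 15991544881/211977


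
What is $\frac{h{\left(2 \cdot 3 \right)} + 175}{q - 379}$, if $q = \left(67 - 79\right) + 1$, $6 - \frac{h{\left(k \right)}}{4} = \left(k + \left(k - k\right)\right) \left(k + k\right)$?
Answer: $\frac{89}{390} \approx 0.22821$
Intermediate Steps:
$h{\left(k \right)} = 24 - 8 k^{2}$ ($h{\left(k \right)} = 24 - 4 \left(k + \left(k - k\right)\right) \left(k + k\right) = 24 - 4 \left(k + 0\right) 2 k = 24 - 4 k 2 k = 24 - 4 \cdot 2 k^{2} = 24 - 8 k^{2}$)
$q = -11$ ($q = -12 + 1 = -11$)
$\frac{h{\left(2 \cdot 3 \right)} + 175}{q - 379} = \frac{\left(24 - 8 \left(2 \cdot 3\right)^{2}\right) + 175}{-11 - 379} = \frac{\left(24 - 8 \cdot 6^{2}\right) + 175}{-390} = \left(\left(24 - 288\right) + 175\right) \left(- \frac{1}{390}\right) = \left(-264 + 175\right) \left(- \frac{1}{390}\right) = \left(-89\right) \left(- \frac{1}{390}\right) = \frac{89}{390}$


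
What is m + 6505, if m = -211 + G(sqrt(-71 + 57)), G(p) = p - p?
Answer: 6294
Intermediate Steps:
G(p) = 0
m = -211 (m = -211 + 0 = -211)
m + 6505 = -211 + 6505 = 6294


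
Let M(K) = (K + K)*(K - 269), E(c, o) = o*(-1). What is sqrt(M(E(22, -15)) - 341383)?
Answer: I*sqrt(349003) ≈ 590.76*I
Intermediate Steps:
E(c, o) = -o
M(K) = 2*K*(-269 + K) (M(K) = (2*K)*(-269 + K) = 2*K*(-269 + K))
sqrt(M(E(22, -15)) - 341383) = sqrt(2*(-1*(-15))*(-269 - 1*(-15)) - 341383) = sqrt(2*15*(-269 + 15) - 341383) = sqrt(2*15*(-254) - 341383) = sqrt(-7620 - 341383) = sqrt(-349003) = I*sqrt(349003)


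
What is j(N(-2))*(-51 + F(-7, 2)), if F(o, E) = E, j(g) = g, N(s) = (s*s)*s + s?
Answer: 490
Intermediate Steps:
N(s) = s + s**3 (N(s) = s**2*s + s = s**3 + s = s + s**3)
j(N(-2))*(-51 + F(-7, 2)) = (-2 + (-2)**3)*(-51 + 2) = (-2 - 8)*(-49) = -10*(-49) = 490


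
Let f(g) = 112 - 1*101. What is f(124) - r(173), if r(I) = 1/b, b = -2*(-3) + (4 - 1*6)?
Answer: 43/4 ≈ 10.750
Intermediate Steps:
f(g) = 11 (f(g) = 112 - 101 = 11)
b = 4 (b = 6 + (4 - 6) = 6 - 2 = 4)
r(I) = 1/4
f(124) - r(173) = 11 - 1*1/4 = 11 - 1/4 = 43/4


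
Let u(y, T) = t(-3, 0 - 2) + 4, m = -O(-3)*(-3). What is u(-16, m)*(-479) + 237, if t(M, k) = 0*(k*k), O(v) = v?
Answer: -1679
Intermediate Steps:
m = -9 (m = -1*(-3)*(-3) = 3*(-3) = -9)
t(M, k) = 0 (t(M, k) = 0*k² = 0)
u(y, T) = 4 (u(y, T) = 0 + 4 = 4)
u(-16, m)*(-479) + 237 = 4*(-479) + 237 = -1916 + 237 = -1679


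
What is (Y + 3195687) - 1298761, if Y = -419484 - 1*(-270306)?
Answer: 1747748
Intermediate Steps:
Y = -149178 (Y = -419484 + 270306 = -149178)
(Y + 3195687) - 1298761 = (-149178 + 3195687) - 1298761 = 3046509 - 1298761 = 1747748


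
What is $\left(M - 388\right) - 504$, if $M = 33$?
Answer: $-859$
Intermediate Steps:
$\left(M - 388\right) - 504 = \left(33 - 388\right) - 504 = -355 - 504 = -859$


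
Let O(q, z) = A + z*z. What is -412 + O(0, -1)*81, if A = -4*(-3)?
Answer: 641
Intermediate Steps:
A = 12
O(q, z) = 12 + z² (O(q, z) = 12 + z*z = 12 + z²)
-412 + O(0, -1)*81 = -412 + (12 + (-1)²)*81 = -412 + (12 + 1)*81 = -412 + 13*81 = -412 + 1053 = 641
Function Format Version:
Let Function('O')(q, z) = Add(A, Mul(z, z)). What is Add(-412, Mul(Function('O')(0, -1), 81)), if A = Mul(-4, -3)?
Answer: 641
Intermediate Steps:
A = 12
Function('O')(q, z) = Add(12, Pow(z, 2)) (Function('O')(q, z) = Add(12, Mul(z, z)) = Add(12, Pow(z, 2)))
Add(-412, Mul(Function('O')(0, -1), 81)) = Add(-412, Mul(Add(12, Pow(-1, 2)), 81)) = Add(-412, Mul(Add(12, 1), 81)) = Add(-412, Mul(13, 81)) = Add(-412, 1053) = 641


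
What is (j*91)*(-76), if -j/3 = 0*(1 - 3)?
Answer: 0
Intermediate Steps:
j = 0 (j = -0*(1 - 3) = -0*(-2) = -3*0 = 0)
(j*91)*(-76) = (0*91)*(-76) = 0*(-76) = 0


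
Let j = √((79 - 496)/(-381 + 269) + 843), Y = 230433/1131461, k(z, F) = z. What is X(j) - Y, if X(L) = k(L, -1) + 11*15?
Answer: 186460632/1131461 + 3*√73759/28 ≈ 193.89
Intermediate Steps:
Y = 230433/1131461 (Y = 230433*(1/1131461) = 230433/1131461 ≈ 0.20366)
j = 3*√73759/28 (j = √(-417/(-112) + 843) = √(-417*(-1/112) + 843) = √(417/112 + 843) = √(94833/112) = 3*√73759/28 ≈ 29.099)
X(L) = 165 + L (X(L) = L + 11*15 = L + 165 = 165 + L)
X(j) - Y = (165 + 3*√73759/28) - 1*230433/1131461 = (165 + 3*√73759/28) - 230433/1131461 = 186460632/1131461 + 3*√73759/28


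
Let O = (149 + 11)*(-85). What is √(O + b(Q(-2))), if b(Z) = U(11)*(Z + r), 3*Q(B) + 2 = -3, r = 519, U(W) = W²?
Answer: 4*√27561/3 ≈ 221.35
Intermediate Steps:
Q(B) = -5/3 (Q(B) = -⅔ + (⅓)*(-3) = -⅔ - 1 = -5/3)
b(Z) = 62799 + 121*Z (b(Z) = 11²*(Z + 519) = 121*(519 + Z) = 62799 + 121*Z)
O = -13600 (O = 160*(-85) = -13600)
√(O + b(Q(-2))) = √(-13600 + (62799 + 121*(-5/3))) = √(-13600 + (62799 - 605/3)) = √(-13600 + 187792/3) = √(146992/3) = 4*√27561/3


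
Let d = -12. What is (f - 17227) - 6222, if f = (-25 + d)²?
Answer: -22080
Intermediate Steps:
f = 1369 (f = (-25 - 12)² = (-37)² = 1369)
(f - 17227) - 6222 = (1369 - 17227) - 6222 = -15858 - 6222 = -22080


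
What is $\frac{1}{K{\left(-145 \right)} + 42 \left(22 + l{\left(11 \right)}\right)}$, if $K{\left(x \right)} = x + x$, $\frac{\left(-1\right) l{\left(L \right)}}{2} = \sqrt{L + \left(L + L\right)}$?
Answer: $\frac{317}{84554} + \frac{21 \sqrt{33}}{42277} \approx 0.0066025$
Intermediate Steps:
$l{\left(L \right)} = - 2 \sqrt{3} \sqrt{L}$ ($l{\left(L \right)} = - 2 \sqrt{L + \left(L + L\right)} = - 2 \sqrt{L + 2 L} = - 2 \sqrt{3 L} = - 2 \sqrt{3} \sqrt{L}$)
$K{\left(x \right)} = 2 x$
$\frac{1}{K{\left(-145 \right)} + 42 \left(22 + l{\left(11 \right)}\right)} = \frac{1}{2 \left(-145\right) + 42 \left(22 - 2 \sqrt{3} \sqrt{11}\right)} = \frac{1}{-290 + 42 \left(22 - 2 \sqrt{33}\right)} = \frac{1}{-290 + \left(924 - 84 \sqrt{33}\right)} = \frac{1}{634 - 84 \sqrt{33}}$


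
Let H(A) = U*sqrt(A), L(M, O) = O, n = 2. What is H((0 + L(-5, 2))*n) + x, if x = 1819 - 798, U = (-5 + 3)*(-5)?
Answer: 1041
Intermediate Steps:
U = 10 (U = -2*(-5) = 10)
H(A) = 10*sqrt(A)
x = 1021
H((0 + L(-5, 2))*n) + x = 10*sqrt((0 + 2)*2) + 1021 = 10*sqrt(2*2) + 1021 = 10*sqrt(4) + 1021 = 10*2 + 1021 = 20 + 1021 = 1041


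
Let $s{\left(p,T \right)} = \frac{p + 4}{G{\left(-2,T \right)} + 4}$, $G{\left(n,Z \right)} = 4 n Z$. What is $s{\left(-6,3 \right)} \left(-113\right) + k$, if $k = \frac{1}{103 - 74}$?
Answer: $- \frac{3267}{290} \approx -11.266$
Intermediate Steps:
$G{\left(n,Z \right)} = 4 Z n$
$s{\left(p,T \right)} = \frac{4 + p}{4 - 8 T}$ ($s{\left(p,T \right)} = \frac{p + 4}{4 T \left(-2\right) + 4} = \frac{4 + p}{- 8 T + 4} = \frac{4 + p}{4 - 8 T}$)
$k = \frac{1}{29} \approx 0.034483$
$s{\left(-6,3 \right)} \left(-113\right) + k = \frac{4 - 6}{4 \left(1 - 6\right)} \left(-113\right) + \frac{1}{29} = \frac{1}{4} \frac{1}{1 - 6} \left(-2\right) \left(-113\right) + \frac{1}{29} = \frac{1}{4} \frac{1}{-5} \left(-2\right) \left(-113\right) + \frac{1}{29} = \frac{1}{4} \left(- \frac{1}{5}\right) \left(-2\right) \left(-113\right) + \frac{1}{29} = \frac{1}{10} \left(-113\right) + \frac{1}{29} = - \frac{113}{10} + \frac{1}{29} = - \frac{3267}{290}$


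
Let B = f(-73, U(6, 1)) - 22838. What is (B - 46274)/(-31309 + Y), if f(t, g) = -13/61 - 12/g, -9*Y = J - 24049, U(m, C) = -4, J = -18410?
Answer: 6323493/2433107 ≈ 2.5989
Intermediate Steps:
Y = 14153/3 (Y = -(-18410 - 24049)/9 = -⅑*(-42459) = 14153/3 ≈ 4717.7)
f(t, g) = -13/61 - 12/g (f(t, g) = -13*1/61 - 12/g = -13/61 - 12/g)
B = -1392948/61 (B = (-13/61 - 12/(-4)) - 22838 = (-13/61 - 12*(-¼)) - 22838 = (-13/61 + 3) - 22838 = 170/61 - 22838 = -1392948/61 ≈ -22835.)
(B - 46274)/(-31309 + Y) = (-1392948/61 - 46274)/(-31309 + 14153/3) = -4215662/(61*(-79774/3)) = -4215662/61*(-3/79774) = 6323493/2433107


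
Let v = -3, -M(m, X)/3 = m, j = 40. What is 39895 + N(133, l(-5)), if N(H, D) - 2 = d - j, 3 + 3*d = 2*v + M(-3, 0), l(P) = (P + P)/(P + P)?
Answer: 39857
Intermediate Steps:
l(P) = 1 (l(P) = (2*P)/((2*P)) = (2*P)*(1/(2*P)) = 1)
M(m, X) = -3*m
d = 0 (d = -1 + (2*(-3) - 3*(-3))/3 = -1 + (-6 + 9)/3 = -1 + (⅓)*3 = -1 + 1 = 0)
N(H, D) = -38 (N(H, D) = 2 + (0 - 1*40) = 2 + (0 - 40) = 2 - 40 = -38)
39895 + N(133, l(-5)) = 39895 - 38 = 39857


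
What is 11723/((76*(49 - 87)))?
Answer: -617/152 ≈ -4.0592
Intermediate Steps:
11723/((76*(49 - 87))) = 11723/((76*(-38))) = 11723/(-2888) = 11723*(-1/2888) = -617/152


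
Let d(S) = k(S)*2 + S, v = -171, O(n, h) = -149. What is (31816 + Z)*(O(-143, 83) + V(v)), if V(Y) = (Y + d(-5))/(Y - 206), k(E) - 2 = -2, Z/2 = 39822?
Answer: -6241425620/377 ≈ -1.6556e+7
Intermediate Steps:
Z = 79644 (Z = 2*39822 = 79644)
k(E) = 0 (k(E) = 2 - 2 = 0)
d(S) = S (d(S) = 0*2 + S = 0 + S = S)
V(Y) = (-5 + Y)/(-206 + Y) (V(Y) = (Y - 5)/(Y - 206) = (-5 + Y)/(-206 + Y))
(31816 + Z)*(O(-143, 83) + V(v)) = (31816 + 79644)*(-149 + (-5 - 171)/(-206 - 171)) = 111460*(-149 - 176/(-377)) = 111460*(-149 - 1/377*(-176)) = 111460*(-149 + 176/377) = 111460*(-55997/377) = -6241425620/377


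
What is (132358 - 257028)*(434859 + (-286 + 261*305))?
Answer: -64102571260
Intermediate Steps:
(132358 - 257028)*(434859 + (-286 + 261*305)) = -124670*(434859 + (-286 + 79605)) = -124670*(434859 + 79319) = -124670*514178 = -64102571260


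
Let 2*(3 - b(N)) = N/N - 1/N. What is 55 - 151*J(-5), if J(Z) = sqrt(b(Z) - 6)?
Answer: 55 - 453*I*sqrt(10)/5 ≈ 55.0 - 286.5*I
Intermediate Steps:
b(N) = 5/2 + 1/(2*N) (b(N) = 3 - (N/N - 1/N)/2 = 3 - (1 - 1/N)/2 = 3 + (-1/2 + 1/(2*N)) = 5/2 + 1/(2*N))
J(Z) = sqrt(-6 + (1 + 5*Z)/(2*Z)) (J(Z) = sqrt((1 + 5*Z)/(2*Z) - 6) = sqrt(-6 + (1 + 5*Z)/(2*Z)))
55 - 151*J(-5) = 55 - 151*sqrt(-14 + 2/(-5))/2 = 55 - 151*sqrt(-14 + 2*(-1/5))/2 = 55 - 151*sqrt(-14 - 2/5)/2 = 55 - 151*sqrt(-72/5)/2 = 55 - 151*6*I*sqrt(10)/5/2 = 55 - 453*I*sqrt(10)/5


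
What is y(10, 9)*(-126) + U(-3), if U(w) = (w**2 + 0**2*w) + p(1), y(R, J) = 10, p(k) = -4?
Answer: -1255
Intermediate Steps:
U(w) = -4 + w**2 (U(w) = (w**2 + 0**2*w) - 4 = (w**2 + 0*w) - 4 = (w**2 + 0) - 4 = w**2 - 4 = -4 + w**2)
y(10, 9)*(-126) + U(-3) = 10*(-126) + (-4 + (-3)**2) = -1260 + (-4 + 9) = -1260 + 5 = -1255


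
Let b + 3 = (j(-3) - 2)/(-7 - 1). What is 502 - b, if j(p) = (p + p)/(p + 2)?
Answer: 1011/2 ≈ 505.50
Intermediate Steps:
j(p) = 2*p/(2 + p) (j(p) = (2*p)/(2 + p) = 2*p/(2 + p))
b = -7/2 (b = -3 + (2*(-3)/(2 - 3) - 2)/(-7 - 1) = -3 + (2*(-3)/(-1) - 2)/(-8) = -3 + (2*(-3)*(-1) - 2)*(-⅛) = -3 + (6 - 2)*(-⅛) = -3 + 4*(-⅛) = -3 - ½ = -7/2 ≈ -3.5000)
502 - b = 502 - (-7)/2 = 502 - 1*(-7/2) = 502 + 7/2 = 1011/2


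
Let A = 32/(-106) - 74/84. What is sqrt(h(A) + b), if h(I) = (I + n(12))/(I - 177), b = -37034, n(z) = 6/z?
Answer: I*sqrt(233046528537178)/79327 ≈ 192.44*I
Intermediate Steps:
A = -2633/2226 (A = 32*(-1/106) - 74*1/84 = -16/53 - 37/42 = -2633/2226 ≈ -1.1828)
h(I) = (1/2 + I)/(-177 + I) (h(I) = (I + 6/12)/(I - 177) = (I + 6*(1/12))/(-177 + I) = (I + 1/2)/(-177 + I) = (1/2 + I)/(-177 + I))
sqrt(h(A) + b) = sqrt((1/2 - 2633/2226)/(-177 - 2633/2226) - 37034) = sqrt(-760/1113/(-396635/2226) - 37034) = sqrt(-2226/396635*(-760/1113) - 37034) = sqrt(304/79327 - 37034) = sqrt(-2937795814/79327) = I*sqrt(233046528537178)/79327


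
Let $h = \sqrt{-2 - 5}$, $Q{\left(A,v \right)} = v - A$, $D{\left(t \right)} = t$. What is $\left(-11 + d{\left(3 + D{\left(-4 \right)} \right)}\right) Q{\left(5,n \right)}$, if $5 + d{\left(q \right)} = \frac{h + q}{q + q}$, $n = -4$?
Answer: $\frac{279}{2} + \frac{9 i \sqrt{7}}{2} \approx 139.5 + 11.906 i$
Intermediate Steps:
$h = i \sqrt{7}$ ($h = \sqrt{-7} = i \sqrt{7} \approx 2.6458 i$)
$d{\left(q \right)} = -5 + \frac{q + i \sqrt{7}}{2 q}$ ($d{\left(q \right)} = -5 + \frac{i \sqrt{7} + q}{q + q} = -5 + \frac{q + i \sqrt{7}}{2 q}$)
$\left(-11 + d{\left(3 + D{\left(-4 \right)} \right)}\right) Q{\left(5,n \right)} = \left(-11 + \frac{- 9 \left(3 - 4\right) + i \sqrt{7}}{2 \left(3 - 4\right)}\right) \left(-4 - 5\right) = \left(-11 + \frac{\left(-9\right) \left(-1\right) + i \sqrt{7}}{2 \left(-1\right)}\right) \left(-4 - 5\right) = \left(-11 + \frac{1}{2} \left(-1\right) \left(9 + i \sqrt{7}\right)\right) \left(-9\right) = \left(-11 - \left(\frac{9}{2} + \frac{i \sqrt{7}}{2}\right)\right) \left(-9\right) = \left(- \frac{31}{2} - \frac{i \sqrt{7}}{2}\right) \left(-9\right) = \frac{279}{2} + \frac{9 i \sqrt{7}}{2}$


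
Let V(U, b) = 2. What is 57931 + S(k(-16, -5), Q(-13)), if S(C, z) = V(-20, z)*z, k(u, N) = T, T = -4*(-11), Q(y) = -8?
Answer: 57915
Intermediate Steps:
T = 44
k(u, N) = 44
S(C, z) = 2*z
57931 + S(k(-16, -5), Q(-13)) = 57931 + 2*(-8) = 57931 - 16 = 57915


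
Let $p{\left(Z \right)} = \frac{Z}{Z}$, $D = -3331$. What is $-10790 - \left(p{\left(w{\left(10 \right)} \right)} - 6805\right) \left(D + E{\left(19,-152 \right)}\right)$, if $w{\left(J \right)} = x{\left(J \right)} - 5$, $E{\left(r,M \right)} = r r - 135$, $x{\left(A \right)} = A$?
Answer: $-21137210$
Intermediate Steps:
$E{\left(r,M \right)} = -135 + r^{2}$ ($E{\left(r,M \right)} = r^{2} - 135 = -135 + r^{2}$)
$w{\left(J \right)} = -5 + J$ ($w{\left(J \right)} = J - 5 = -5 + J$)
$p{\left(Z \right)} = 1$
$-10790 - \left(p{\left(w{\left(10 \right)} \right)} - 6805\right) \left(D + E{\left(19,-152 \right)}\right) = -10790 - \left(1 - 6805\right) \left(-3331 - \left(135 - 19^{2}\right)\right) = -10790 - - 6804 \left(-3331 + \left(-135 + 361\right)\right) = -10790 - - 6804 \left(-3331 + 226\right) = -10790 - \left(-6804\right) \left(-3105\right) = -10790 - 21126420 = -21137210$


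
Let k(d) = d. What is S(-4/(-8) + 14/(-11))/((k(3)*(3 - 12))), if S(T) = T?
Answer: 17/594 ≈ 0.028620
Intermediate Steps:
S(-4/(-8) + 14/(-11))/((k(3)*(3 - 12))) = (-4/(-8) + 14/(-11))/((3*(3 - 12))) = (-4*(-1/8) + 14*(-1/11))/((3*(-9))) = (1/2 - 14/11)/(-27) = -17/22*(-1/27) = 17/594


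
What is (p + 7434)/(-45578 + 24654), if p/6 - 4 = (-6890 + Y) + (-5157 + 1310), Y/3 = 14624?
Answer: -51567/5231 ≈ -9.8580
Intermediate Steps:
Y = 43872 (Y = 3*14624 = 43872)
p = 198834 (p = 24 + 6*((-6890 + 43872) + (-5157 + 1310)) = 24 + 6*(36982 - 3847) = 24 + 6*33135 = 24 + 198810 = 198834)
(p + 7434)/(-45578 + 24654) = (198834 + 7434)/(-45578 + 24654) = 206268/(-20924) = 206268*(-1/20924) = -51567/5231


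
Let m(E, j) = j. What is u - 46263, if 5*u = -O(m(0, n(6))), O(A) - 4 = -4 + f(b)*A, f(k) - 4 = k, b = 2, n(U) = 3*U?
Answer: -231423/5 ≈ -46285.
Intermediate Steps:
f(k) = 4 + k
O(A) = 6*A (O(A) = 4 + (-4 + (4 + 2)*A) = 4 + (-4 + 6*A) = 6*A)
u = -108/5 (u = (-6*3*6)/5 = (-6*18)/5 = (-1*108)/5 = (⅕)*(-108) = -108/5 ≈ -21.600)
u - 46263 = -108/5 - 46263 = -231423/5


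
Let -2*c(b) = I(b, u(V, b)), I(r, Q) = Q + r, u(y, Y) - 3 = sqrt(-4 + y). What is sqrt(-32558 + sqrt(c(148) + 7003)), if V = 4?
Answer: sqrt(-130232 + 2*sqrt(27710))/2 ≈ 180.21*I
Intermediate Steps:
u(y, Y) = 3 + sqrt(-4 + y)
c(b) = -3/2 - b/2 (c(b) = -((3 + sqrt(-4 + 4)) + b)/2 = -((3 + sqrt(0)) + b)/2 = -((3 + 0) + b)/2 = -(3 + b)/2 = -3/2 - b/2)
sqrt(-32558 + sqrt(c(148) + 7003)) = sqrt(-32558 + sqrt((-3/2 - 1/2*148) + 7003)) = sqrt(-32558 + sqrt((-3/2 - 74) + 7003)) = sqrt(-32558 + sqrt(-151/2 + 7003)) = sqrt(-32558 + sqrt(13855/2)) = sqrt(-32558 + sqrt(27710)/2)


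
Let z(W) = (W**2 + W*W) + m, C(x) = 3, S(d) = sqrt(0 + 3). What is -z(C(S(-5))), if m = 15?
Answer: -33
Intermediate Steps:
S(d) = sqrt(3)
z(W) = 15 + 2*W**2 (z(W) = (W**2 + W*W) + 15 = (W**2 + W**2) + 15 = 2*W**2 + 15 = 15 + 2*W**2)
-z(C(S(-5))) = -(15 + 2*3**2) = -(15 + 2*9) = -(15 + 18) = -1*33 = -33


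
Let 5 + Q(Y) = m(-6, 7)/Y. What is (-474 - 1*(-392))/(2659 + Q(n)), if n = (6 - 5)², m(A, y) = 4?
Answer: -41/1329 ≈ -0.030850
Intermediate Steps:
n = 1 (n = 1² = 1)
Q(Y) = -5 + 4/Y
(-474 - 1*(-392))/(2659 + Q(n)) = (-474 - 1*(-392))/(2659 + (-5 + 4/1)) = (-474 + 392)/(2659 + (-5 + 4*1)) = -82/(2659 + (-5 + 4)) = -82/(2659 - 1) = -82/2658 = -82*1/2658 = -41/1329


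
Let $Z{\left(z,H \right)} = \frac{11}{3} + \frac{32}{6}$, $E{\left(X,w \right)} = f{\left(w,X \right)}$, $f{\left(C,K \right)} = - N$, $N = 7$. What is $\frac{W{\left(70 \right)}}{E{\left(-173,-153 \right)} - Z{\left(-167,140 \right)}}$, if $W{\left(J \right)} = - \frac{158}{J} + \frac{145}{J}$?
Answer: $\frac{13}{1120} \approx 0.011607$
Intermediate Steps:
$f{\left(C,K \right)} = -7$ ($f{\left(C,K \right)} = \left(-1\right) 7 = -7$)
$E{\left(X,w \right)} = -7$
$Z{\left(z,H \right)} = 9$ ($Z{\left(z,H \right)} = 11 \cdot \frac{1}{3} + 32 \cdot \frac{1}{6} = \frac{11}{3} + \frac{16}{3} = 9$)
$W{\left(J \right)} = - \frac{13}{J}$
$\frac{W{\left(70 \right)}}{E{\left(-173,-153 \right)} - Z{\left(-167,140 \right)}} = \frac{\left(-13\right) \frac{1}{70}}{-7 - 9} = - \frac{13}{70 \left(-16\right)} = \left(- \frac{13}{70}\right) \left(- \frac{1}{16}\right) = \frac{13}{1120}$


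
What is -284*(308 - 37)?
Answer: -76964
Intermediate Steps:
-284*(308 - 37) = -284*271 = -76964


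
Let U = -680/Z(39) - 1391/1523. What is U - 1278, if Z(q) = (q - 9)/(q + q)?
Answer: -4640449/1523 ≈ -3046.9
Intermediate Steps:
Z(q) = (-9 + q)/(2*q) (Z(q) = (-9 + q)/((2*q)) = (-9 + q)*(1/(2*q)) = (-9 + q)/(2*q))
U = -2694055/1523 (U = -680*78/(-9 + 39) - 1391/1523 = -680/((½)*(1/39)*30) - 1391*1/1523 = -680/5/13 - 1391/1523 = -680*13/5 - 1391/1523 = -1768 - 1391/1523 = -2694055/1523 ≈ -1768.9)
U - 1278 = -2694055/1523 - 1278 = -4640449/1523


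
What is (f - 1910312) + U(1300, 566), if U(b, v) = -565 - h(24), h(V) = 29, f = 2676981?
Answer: 766075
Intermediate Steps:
U(b, v) = -594 (U(b, v) = -565 - 1*29 = -565 - 29 = -594)
(f - 1910312) + U(1300, 566) = (2676981 - 1910312) - 594 = 766669 - 594 = 766075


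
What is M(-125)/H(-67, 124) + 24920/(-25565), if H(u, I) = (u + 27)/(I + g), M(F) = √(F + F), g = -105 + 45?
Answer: -4984/5113 - 8*I*√10 ≈ -0.97477 - 25.298*I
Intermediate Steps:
g = -60
M(F) = √2*√F (M(F) = √(2*F) = √2*√F)
H(u, I) = (27 + u)/(-60 + I) (H(u, I) = (u + 27)/(I - 60) = (27 + u)/(-60 + I))
M(-125)/H(-67, 124) + 24920/(-25565) = (√2*√(-125))/(((27 - 67)/(-60 + 124))) + 24920/(-25565) = (√2*(5*I*√5))/((-40/64)) + 24920*(-1/25565) = (5*I*√10)/(((1/64)*(-40))) - 4984/5113 = (5*I*√10)/(-5/8) - 4984/5113 = (5*I*√10)*(-8/5) - 4984/5113 = -8*I*√10 - 4984/5113 = -4984/5113 - 8*I*√10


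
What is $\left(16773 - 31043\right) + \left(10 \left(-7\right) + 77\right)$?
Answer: $-14263$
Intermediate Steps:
$\left(16773 - 31043\right) + \left(10 \left(-7\right) + 77\right) = -14270 + \left(-70 + 77\right) = -14270 + 7 = -14263$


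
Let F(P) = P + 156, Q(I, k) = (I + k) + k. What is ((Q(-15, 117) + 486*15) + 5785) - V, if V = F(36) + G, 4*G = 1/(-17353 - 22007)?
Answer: 2062778881/157440 ≈ 13102.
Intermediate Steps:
G = -1/157440 (G = 1/(4*(-17353 - 22007)) = (¼)/(-39360) = (¼)*(-1/39360) = -1/157440 ≈ -6.3516e-6)
Q(I, k) = I + 2*k
F(P) = 156 + P
V = 30228479/157440 (V = (156 + 36) - 1/157440 = 192 - 1/157440 = 30228479/157440 ≈ 192.00)
((Q(-15, 117) + 486*15) + 5785) - V = (((-15 + 2*117) + 486*15) + 5785) - 1*30228479/157440 = (((-15 + 234) + 7290) + 5785) - 30228479/157440 = ((219 + 7290) + 5785) - 30228479/157440 = (7509 + 5785) - 30228479/157440 = 13294 - 30228479/157440 = 2062778881/157440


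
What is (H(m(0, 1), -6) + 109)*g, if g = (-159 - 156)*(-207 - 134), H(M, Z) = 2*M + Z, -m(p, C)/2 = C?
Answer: 10634085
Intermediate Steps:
m(p, C) = -2*C
H(M, Z) = Z + 2*M
g = 107415 (g = -315*(-341) = 107415)
(H(m(0, 1), -6) + 109)*g = ((-6 + 2*(-2*1)) + 109)*107415 = ((-6 + 2*(-2)) + 109)*107415 = ((-6 - 4) + 109)*107415 = (-10 + 109)*107415 = 99*107415 = 10634085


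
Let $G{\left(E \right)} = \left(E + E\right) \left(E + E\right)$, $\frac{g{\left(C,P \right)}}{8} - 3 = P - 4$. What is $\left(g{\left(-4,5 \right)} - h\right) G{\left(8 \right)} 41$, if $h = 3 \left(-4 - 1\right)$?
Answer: $493312$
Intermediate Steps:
$h = -15$ ($h = 3 \left(-5\right) = -15$)
$g{\left(C,P \right)} = -8 + 8 P$ ($g{\left(C,P \right)} = 24 + 8 \left(P - 4\right) = 24 + 8 \left(-4 + P\right) = 24 + \left(-32 + 8 P\right) = -8 + 8 P$)
$G{\left(E \right)} = 4 E^{2}$ ($G{\left(E \right)} = 2 E 2 E = 4 E^{2}$)
$\left(g{\left(-4,5 \right)} - h\right) G{\left(8 \right)} 41 = \left(\left(-8 + 8 \cdot 5\right) - -15\right) 4 \cdot 8^{2} \cdot 41 = \left(\left(-8 + 40\right) + 15\right) 4 \cdot 64 \cdot 41 = \left(32 + 15\right) 256 \cdot 41 = 47 \cdot 256 \cdot 41 = 12032 \cdot 41 = 493312$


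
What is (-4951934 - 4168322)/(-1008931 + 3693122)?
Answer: -9120256/2684191 ≈ -3.3978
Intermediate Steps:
(-4951934 - 4168322)/(-1008931 + 3693122) = -9120256/2684191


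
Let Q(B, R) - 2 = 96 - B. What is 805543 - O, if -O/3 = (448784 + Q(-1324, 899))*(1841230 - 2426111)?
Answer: -789950000915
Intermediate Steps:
Q(B, R) = 98 - B (Q(B, R) = 2 + (96 - B) = 98 - B)
O = 789950806458 (O = -3*(448784 + (98 - 1*(-1324)))*(1841230 - 2426111) = -3*(448784 + (98 + 1324))*(-584881) = -3*(448784 + 1422)*(-584881) = -1350618*(-584881) = -3*(-263316935486) = 789950806458)
805543 - O = 805543 - 1*789950806458 = 805543 - 789950806458 = -789950000915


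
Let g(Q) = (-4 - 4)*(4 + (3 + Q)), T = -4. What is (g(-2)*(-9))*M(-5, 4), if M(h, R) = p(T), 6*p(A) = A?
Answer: -240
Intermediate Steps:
p(A) = A/6
M(h, R) = -⅔ (M(h, R) = (⅙)*(-4) = -⅔)
g(Q) = -56 - 8*Q (g(Q) = -8*(7 + Q) = -56 - 8*Q)
(g(-2)*(-9))*M(-5, 4) = ((-56 - 8*(-2))*(-9))*(-⅔) = ((-56 + 16)*(-9))*(-⅔) = -40*(-9)*(-⅔) = 360*(-⅔) = -240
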